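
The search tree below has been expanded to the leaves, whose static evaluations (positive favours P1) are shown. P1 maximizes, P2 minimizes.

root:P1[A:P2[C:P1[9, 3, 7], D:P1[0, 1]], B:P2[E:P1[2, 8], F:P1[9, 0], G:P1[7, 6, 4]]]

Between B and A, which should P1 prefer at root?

B

E (P1): max(2, 8) = 8
F (P1): max(9, 0) = 9
G (P1): max(7, 6, 4) = 7
B (P2): min(8, 9, 7) = 7
C (P1): max(9, 3, 7) = 9
D (P1): max(0, 1) = 1
A (P2): min(9, 1) = 1
P1 prefers the higher value; B=7, A=1. B is better since 7 > 1.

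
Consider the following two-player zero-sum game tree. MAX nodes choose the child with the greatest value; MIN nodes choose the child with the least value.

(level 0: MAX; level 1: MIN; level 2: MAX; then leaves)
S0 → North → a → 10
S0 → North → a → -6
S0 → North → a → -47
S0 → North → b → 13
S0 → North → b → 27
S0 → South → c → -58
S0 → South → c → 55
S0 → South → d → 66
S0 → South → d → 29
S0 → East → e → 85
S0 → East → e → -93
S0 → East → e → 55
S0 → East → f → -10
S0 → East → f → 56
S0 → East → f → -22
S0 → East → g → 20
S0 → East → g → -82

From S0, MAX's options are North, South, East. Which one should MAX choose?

South

a (MAX): max(10, -6, -47) = 10
b (MAX): max(13, 27) = 27
North (MIN): min(10, 27) = 10
c (MAX): max(-58, 55) = 55
d (MAX): max(66, 29) = 66
South (MIN): min(55, 66) = 55
e (MAX): max(85, -93, 55) = 85
f (MAX): max(-10, 56, -22) = 56
g (MAX): max(20, -82) = 20
East (MIN): min(85, 56, 20) = 20
S0 (MAX): max(10, 55, 20) = 55
MAX at S0 wants the highest of {North=10, South=55, East=20}, so chooses South.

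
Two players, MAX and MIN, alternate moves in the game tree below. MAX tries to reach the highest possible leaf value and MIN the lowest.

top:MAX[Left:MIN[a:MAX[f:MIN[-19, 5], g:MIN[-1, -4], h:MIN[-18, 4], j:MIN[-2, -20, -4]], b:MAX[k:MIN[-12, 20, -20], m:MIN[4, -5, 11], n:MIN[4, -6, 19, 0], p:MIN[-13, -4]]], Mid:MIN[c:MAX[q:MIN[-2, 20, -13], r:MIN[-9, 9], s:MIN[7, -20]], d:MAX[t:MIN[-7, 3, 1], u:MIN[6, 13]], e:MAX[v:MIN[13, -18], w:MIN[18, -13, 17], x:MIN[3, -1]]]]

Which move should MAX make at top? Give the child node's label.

Left

f (MIN): min(-19, 5) = -19
g (MIN): min(-1, -4) = -4
h (MIN): min(-18, 4) = -18
j (MIN): min(-2, -20, -4) = -20
a (MAX): max(-19, -4, -18, -20) = -4
k (MIN): min(-12, 20, -20) = -20
m (MIN): min(4, -5, 11) = -5
n (MIN): min(4, -6, 19, 0) = -6
p (MIN): min(-13, -4) = -13
b (MAX): max(-20, -5, -6, -13) = -5
Left (MIN): min(-4, -5) = -5
q (MIN): min(-2, 20, -13) = -13
r (MIN): min(-9, 9) = -9
s (MIN): min(7, -20) = -20
c (MAX): max(-13, -9, -20) = -9
t (MIN): min(-7, 3, 1) = -7
u (MIN): min(6, 13) = 6
d (MAX): max(-7, 6) = 6
v (MIN): min(13, -18) = -18
w (MIN): min(18, -13, 17) = -13
x (MIN): min(3, -1) = -1
e (MAX): max(-18, -13, -1) = -1
Mid (MIN): min(-9, 6, -1) = -9
top (MAX): max(-5, -9) = -5
MAX at top wants the highest of {Left=-5, Mid=-9}, so chooses Left.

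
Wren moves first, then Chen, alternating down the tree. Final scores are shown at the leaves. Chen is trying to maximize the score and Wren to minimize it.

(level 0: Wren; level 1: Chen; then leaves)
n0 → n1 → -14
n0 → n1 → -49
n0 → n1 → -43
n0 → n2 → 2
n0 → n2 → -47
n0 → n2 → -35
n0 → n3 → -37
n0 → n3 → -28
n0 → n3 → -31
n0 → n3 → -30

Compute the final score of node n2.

n2 (Chen): max(2, -47, -35) = 2

2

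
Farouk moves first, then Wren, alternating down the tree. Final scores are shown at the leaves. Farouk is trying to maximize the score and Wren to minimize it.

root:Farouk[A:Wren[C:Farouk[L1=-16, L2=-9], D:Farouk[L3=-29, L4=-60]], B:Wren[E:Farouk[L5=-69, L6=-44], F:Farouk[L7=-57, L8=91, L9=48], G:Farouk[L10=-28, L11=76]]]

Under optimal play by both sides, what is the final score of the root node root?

-29

C (Farouk): max(-16, -9) = -9
D (Farouk): max(-29, -60) = -29
A (Wren): min(-9, -29) = -29
E (Farouk): max(-69, -44) = -44
F (Farouk): max(-57, 91, 48) = 91
G (Farouk): max(-28, 76) = 76
B (Wren): min(-44, 91, 76) = -44
root (Farouk): max(-29, -44) = -29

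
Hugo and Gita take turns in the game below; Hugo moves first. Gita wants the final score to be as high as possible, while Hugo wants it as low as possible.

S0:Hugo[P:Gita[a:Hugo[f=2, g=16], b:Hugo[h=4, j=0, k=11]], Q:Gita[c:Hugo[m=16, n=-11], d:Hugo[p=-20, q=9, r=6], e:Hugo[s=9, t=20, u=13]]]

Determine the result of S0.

a (Hugo): min(2, 16) = 2
b (Hugo): min(4, 0, 11) = 0
P (Gita): max(2, 0) = 2
c (Hugo): min(16, -11) = -11
d (Hugo): min(-20, 9, 6) = -20
e (Hugo): min(9, 20, 13) = 9
Q (Gita): max(-11, -20, 9) = 9
S0 (Hugo): min(2, 9) = 2

2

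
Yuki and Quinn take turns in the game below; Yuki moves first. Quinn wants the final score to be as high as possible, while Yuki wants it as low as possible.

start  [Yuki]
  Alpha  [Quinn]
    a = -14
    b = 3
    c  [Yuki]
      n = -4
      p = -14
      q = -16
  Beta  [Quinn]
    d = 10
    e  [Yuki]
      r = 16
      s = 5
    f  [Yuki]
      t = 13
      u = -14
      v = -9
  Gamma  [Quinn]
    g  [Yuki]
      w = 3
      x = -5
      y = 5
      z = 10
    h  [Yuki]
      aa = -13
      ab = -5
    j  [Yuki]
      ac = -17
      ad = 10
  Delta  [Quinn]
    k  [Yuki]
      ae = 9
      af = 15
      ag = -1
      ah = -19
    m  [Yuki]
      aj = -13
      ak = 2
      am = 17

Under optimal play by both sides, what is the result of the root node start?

-13

c (Yuki): min(-4, -14, -16) = -16
Alpha (Quinn): max(-14, 3, -16) = 3
e (Yuki): min(16, 5) = 5
f (Yuki): min(13, -14, -9) = -14
Beta (Quinn): max(10, 5, -14) = 10
g (Yuki): min(3, -5, 5, 10) = -5
h (Yuki): min(-13, -5) = -13
j (Yuki): min(-17, 10) = -17
Gamma (Quinn): max(-5, -13, -17) = -5
k (Yuki): min(9, 15, -1, -19) = -19
m (Yuki): min(-13, 2, 17) = -13
Delta (Quinn): max(-19, -13) = -13
start (Yuki): min(3, 10, -5, -13) = -13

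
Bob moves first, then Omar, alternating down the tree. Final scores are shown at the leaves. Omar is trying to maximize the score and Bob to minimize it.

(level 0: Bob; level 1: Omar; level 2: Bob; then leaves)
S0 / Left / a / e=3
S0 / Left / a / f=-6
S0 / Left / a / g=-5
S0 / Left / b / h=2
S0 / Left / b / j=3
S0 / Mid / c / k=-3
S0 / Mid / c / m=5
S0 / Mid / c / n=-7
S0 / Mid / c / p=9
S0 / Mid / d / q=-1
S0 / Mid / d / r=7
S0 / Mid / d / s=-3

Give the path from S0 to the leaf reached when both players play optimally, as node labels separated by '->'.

S0 -> Mid -> d -> s

a (Bob): min(3, -6, -5) = -6
b (Bob): min(2, 3) = 2
Left (Omar): max(-6, 2) = 2
c (Bob): min(-3, 5, -7, 9) = -7
d (Bob): min(-1, 7, -3) = -3
Mid (Omar): max(-7, -3) = -3
S0 (Bob): min(2, -3) = -3
At S0, Bob picks Mid (lowest: -3).
At Mid, Omar picks d (highest: -3).
At d, Bob picks s (lowest: -3).
Terminal value -3.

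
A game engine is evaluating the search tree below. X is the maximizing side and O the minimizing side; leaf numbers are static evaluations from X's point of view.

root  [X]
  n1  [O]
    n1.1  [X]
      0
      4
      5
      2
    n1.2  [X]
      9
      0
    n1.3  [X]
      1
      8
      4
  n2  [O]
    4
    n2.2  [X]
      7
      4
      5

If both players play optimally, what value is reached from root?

5

n1.1 (X): max(0, 4, 5, 2) = 5
n1.2 (X): max(9, 0) = 9
n1.3 (X): max(1, 8, 4) = 8
n1 (O): min(5, 9, 8) = 5
n2.2 (X): max(7, 4, 5) = 7
n2 (O): min(4, 7) = 4
root (X): max(5, 4) = 5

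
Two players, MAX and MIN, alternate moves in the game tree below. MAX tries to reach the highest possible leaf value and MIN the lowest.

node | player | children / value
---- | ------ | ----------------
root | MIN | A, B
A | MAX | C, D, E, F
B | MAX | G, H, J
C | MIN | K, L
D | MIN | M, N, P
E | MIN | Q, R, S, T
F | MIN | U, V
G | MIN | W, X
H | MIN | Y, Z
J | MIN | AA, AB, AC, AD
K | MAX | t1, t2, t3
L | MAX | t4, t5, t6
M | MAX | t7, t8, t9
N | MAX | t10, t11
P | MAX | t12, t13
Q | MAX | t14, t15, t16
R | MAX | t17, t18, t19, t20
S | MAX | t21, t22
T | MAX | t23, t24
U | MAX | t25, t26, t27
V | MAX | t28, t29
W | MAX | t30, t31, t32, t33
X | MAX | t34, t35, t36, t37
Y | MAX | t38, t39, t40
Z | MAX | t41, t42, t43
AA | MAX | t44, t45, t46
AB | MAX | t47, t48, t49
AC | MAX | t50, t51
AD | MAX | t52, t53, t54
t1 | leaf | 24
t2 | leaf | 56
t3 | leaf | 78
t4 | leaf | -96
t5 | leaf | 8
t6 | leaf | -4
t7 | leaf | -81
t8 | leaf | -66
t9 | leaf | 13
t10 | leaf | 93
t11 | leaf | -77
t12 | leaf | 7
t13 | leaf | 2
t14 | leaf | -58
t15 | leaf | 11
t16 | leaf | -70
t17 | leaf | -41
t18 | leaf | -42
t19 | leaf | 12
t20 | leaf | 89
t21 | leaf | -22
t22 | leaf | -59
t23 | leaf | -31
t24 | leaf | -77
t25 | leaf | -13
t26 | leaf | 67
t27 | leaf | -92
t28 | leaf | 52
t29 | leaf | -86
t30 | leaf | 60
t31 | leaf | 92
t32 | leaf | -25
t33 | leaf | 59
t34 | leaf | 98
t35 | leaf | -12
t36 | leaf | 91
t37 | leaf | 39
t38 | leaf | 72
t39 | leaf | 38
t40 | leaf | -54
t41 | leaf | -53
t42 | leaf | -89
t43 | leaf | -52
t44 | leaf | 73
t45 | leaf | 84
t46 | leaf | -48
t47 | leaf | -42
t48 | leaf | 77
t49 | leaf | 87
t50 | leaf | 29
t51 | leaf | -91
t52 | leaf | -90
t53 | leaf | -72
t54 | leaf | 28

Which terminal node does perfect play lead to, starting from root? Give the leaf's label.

t28

K (MAX): max(24, 56, 78) = 78
L (MAX): max(-96, 8, -4) = 8
C (MIN): min(78, 8) = 8
M (MAX): max(-81, -66, 13) = 13
N (MAX): max(93, -77) = 93
P (MAX): max(7, 2) = 7
D (MIN): min(13, 93, 7) = 7
Q (MAX): max(-58, 11, -70) = 11
R (MAX): max(-41, -42, 12, 89) = 89
S (MAX): max(-22, -59) = -22
T (MAX): max(-31, -77) = -31
E (MIN): min(11, 89, -22, -31) = -31
U (MAX): max(-13, 67, -92) = 67
V (MAX): max(52, -86) = 52
F (MIN): min(67, 52) = 52
A (MAX): max(8, 7, -31, 52) = 52
W (MAX): max(60, 92, -25, 59) = 92
X (MAX): max(98, -12, 91, 39) = 98
G (MIN): min(92, 98) = 92
Y (MAX): max(72, 38, -54) = 72
Z (MAX): max(-53, -89, -52) = -52
H (MIN): min(72, -52) = -52
AA (MAX): max(73, 84, -48) = 84
AB (MAX): max(-42, 77, 87) = 87
AC (MAX): max(29, -91) = 29
AD (MAX): max(-90, -72, 28) = 28
J (MIN): min(84, 87, 29, 28) = 28
B (MAX): max(92, -52, 28) = 92
root (MIN): min(52, 92) = 52
At root, MIN picks A (lowest: 52).
At A, MAX picks F (highest: 52).
At F, MIN picks V (lowest: 52).
At V, MAX picks t28 (highest: 52).
Terminal value 52.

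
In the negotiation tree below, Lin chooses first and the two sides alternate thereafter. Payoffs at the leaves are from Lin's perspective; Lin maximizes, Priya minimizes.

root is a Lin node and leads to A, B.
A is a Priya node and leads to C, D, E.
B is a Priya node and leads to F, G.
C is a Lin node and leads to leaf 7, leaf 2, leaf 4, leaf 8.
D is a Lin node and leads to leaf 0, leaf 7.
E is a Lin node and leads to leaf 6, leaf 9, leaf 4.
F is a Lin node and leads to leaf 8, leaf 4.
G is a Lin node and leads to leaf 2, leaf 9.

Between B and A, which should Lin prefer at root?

B

F (Lin): max(8, 4) = 8
G (Lin): max(2, 9) = 9
B (Priya): min(8, 9) = 8
C (Lin): max(7, 2, 4, 8) = 8
D (Lin): max(0, 7) = 7
E (Lin): max(6, 9, 4) = 9
A (Priya): min(8, 7, 9) = 7
Lin prefers the higher value; B=8, A=7. B is better since 8 > 7.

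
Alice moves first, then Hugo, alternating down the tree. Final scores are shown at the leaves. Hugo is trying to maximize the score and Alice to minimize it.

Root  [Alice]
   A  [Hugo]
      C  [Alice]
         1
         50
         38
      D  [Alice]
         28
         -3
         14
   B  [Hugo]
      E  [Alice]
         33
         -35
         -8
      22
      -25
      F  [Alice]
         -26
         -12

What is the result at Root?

1

C (Alice): min(1, 50, 38) = 1
D (Alice): min(28, -3, 14) = -3
A (Hugo): max(1, -3) = 1
E (Alice): min(33, -35, -8) = -35
F (Alice): min(-26, -12) = -26
B (Hugo): max(-35, 22, -25, -26) = 22
Root (Alice): min(1, 22) = 1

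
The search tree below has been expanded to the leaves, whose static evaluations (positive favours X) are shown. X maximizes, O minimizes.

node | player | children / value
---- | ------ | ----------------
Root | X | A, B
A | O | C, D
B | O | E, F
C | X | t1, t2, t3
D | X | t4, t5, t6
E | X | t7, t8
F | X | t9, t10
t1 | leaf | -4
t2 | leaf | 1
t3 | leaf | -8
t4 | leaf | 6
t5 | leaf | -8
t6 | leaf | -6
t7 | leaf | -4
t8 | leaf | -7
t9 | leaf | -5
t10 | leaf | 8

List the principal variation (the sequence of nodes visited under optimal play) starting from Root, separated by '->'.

C (X): max(-4, 1, -8) = 1
D (X): max(6, -8, -6) = 6
A (O): min(1, 6) = 1
E (X): max(-4, -7) = -4
F (X): max(-5, 8) = 8
B (O): min(-4, 8) = -4
Root (X): max(1, -4) = 1
At Root, X picks A (highest: 1).
At A, O picks C (lowest: 1).
At C, X picks t2 (highest: 1).
Terminal value 1.

Root -> A -> C -> t2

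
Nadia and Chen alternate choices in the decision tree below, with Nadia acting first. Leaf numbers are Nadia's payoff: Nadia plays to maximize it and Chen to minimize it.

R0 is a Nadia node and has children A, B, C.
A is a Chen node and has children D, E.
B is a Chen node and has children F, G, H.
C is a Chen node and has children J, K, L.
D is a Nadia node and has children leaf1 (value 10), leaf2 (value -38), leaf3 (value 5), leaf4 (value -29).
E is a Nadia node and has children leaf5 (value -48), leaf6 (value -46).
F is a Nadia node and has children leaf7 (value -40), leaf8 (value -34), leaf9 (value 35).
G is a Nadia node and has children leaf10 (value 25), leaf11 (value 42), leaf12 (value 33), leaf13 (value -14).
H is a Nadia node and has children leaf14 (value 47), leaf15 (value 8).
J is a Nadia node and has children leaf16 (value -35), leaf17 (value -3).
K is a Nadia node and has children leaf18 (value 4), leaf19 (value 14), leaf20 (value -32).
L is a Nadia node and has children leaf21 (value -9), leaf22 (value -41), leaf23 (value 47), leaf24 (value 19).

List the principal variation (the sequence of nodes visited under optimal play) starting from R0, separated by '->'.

R0 -> B -> F -> leaf9

D (Nadia): max(10, -38, 5, -29) = 10
E (Nadia): max(-48, -46) = -46
A (Chen): min(10, -46) = -46
F (Nadia): max(-40, -34, 35) = 35
G (Nadia): max(25, 42, 33, -14) = 42
H (Nadia): max(47, 8) = 47
B (Chen): min(35, 42, 47) = 35
J (Nadia): max(-35, -3) = -3
K (Nadia): max(4, 14, -32) = 14
L (Nadia): max(-9, -41, 47, 19) = 47
C (Chen): min(-3, 14, 47) = -3
R0 (Nadia): max(-46, 35, -3) = 35
At R0, Nadia picks B (highest: 35).
At B, Chen picks F (lowest: 35).
At F, Nadia picks leaf9 (highest: 35).
Terminal value 35.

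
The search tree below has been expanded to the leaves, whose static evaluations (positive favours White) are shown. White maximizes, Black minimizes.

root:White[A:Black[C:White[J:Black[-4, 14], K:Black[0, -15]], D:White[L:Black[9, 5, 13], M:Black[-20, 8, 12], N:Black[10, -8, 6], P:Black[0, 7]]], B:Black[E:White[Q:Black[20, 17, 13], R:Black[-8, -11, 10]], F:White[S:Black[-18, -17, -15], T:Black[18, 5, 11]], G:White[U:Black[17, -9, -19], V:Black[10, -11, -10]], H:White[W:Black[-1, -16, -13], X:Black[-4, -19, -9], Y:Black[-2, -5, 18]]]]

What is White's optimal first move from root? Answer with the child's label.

J (Black): min(-4, 14) = -4
K (Black): min(0, -15) = -15
C (White): max(-4, -15) = -4
L (Black): min(9, 5, 13) = 5
M (Black): min(-20, 8, 12) = -20
N (Black): min(10, -8, 6) = -8
P (Black): min(0, 7) = 0
D (White): max(5, -20, -8, 0) = 5
A (Black): min(-4, 5) = -4
Q (Black): min(20, 17, 13) = 13
R (Black): min(-8, -11, 10) = -11
E (White): max(13, -11) = 13
S (Black): min(-18, -17, -15) = -18
T (Black): min(18, 5, 11) = 5
F (White): max(-18, 5) = 5
U (Black): min(17, -9, -19) = -19
V (Black): min(10, -11, -10) = -11
G (White): max(-19, -11) = -11
W (Black): min(-1, -16, -13) = -16
X (Black): min(-4, -19, -9) = -19
Y (Black): min(-2, -5, 18) = -5
H (White): max(-16, -19, -5) = -5
B (Black): min(13, 5, -11, -5) = -11
root (White): max(-4, -11) = -4
White at root wants the highest of {A=-4, B=-11}, so chooses A.

A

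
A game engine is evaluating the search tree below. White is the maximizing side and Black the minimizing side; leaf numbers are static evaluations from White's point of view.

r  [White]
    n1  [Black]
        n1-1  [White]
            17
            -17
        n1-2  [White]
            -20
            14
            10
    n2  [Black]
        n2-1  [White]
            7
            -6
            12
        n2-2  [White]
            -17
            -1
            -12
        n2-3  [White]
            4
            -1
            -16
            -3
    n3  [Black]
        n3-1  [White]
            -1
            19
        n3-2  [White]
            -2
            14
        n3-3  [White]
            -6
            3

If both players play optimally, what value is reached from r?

14

n1-1 (White): max(17, -17) = 17
n1-2 (White): max(-20, 14, 10) = 14
n1 (Black): min(17, 14) = 14
n2-1 (White): max(7, -6, 12) = 12
n2-2 (White): max(-17, -1, -12) = -1
n2-3 (White): max(4, -1, -16, -3) = 4
n2 (Black): min(12, -1, 4) = -1
n3-1 (White): max(-1, 19) = 19
n3-2 (White): max(-2, 14) = 14
n3-3 (White): max(-6, 3) = 3
n3 (Black): min(19, 14, 3) = 3
r (White): max(14, -1, 3) = 14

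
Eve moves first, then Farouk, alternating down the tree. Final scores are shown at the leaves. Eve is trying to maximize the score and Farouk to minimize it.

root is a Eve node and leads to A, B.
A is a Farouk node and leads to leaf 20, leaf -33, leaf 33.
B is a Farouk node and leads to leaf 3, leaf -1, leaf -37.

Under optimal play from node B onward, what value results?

B (Farouk): min(3, -1, -37) = -37

-37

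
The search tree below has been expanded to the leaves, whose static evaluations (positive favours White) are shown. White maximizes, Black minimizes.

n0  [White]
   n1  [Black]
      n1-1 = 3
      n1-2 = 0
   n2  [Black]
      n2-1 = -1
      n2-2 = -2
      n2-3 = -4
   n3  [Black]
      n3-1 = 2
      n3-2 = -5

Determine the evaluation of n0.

0

n1 (Black): min(3, 0) = 0
n2 (Black): min(-1, -2, -4) = -4
n3 (Black): min(2, -5) = -5
n0 (White): max(0, -4, -5) = 0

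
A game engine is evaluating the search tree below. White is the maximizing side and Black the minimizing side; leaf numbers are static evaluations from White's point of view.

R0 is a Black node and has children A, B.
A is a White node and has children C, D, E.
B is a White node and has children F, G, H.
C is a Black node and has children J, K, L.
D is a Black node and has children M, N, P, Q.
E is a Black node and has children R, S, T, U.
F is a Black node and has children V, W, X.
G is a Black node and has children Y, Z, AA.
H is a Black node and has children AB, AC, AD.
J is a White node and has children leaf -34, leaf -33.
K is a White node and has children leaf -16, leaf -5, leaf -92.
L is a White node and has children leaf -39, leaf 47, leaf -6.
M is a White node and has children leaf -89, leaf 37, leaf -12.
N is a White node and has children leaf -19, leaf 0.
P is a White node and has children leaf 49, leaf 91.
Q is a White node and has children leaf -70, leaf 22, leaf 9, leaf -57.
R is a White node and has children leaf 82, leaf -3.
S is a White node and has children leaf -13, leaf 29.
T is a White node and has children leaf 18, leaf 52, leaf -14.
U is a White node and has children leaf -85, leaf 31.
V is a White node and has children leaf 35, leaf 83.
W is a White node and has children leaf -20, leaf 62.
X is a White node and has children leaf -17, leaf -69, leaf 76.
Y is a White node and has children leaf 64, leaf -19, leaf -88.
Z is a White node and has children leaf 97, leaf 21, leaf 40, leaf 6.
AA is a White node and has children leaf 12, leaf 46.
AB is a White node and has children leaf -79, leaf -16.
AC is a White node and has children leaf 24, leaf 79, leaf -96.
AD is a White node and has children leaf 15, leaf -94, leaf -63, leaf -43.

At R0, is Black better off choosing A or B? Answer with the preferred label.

J (White): max(-34, -33) = -33
K (White): max(-16, -5, -92) = -5
L (White): max(-39, 47, -6) = 47
C (Black): min(-33, -5, 47) = -33
M (White): max(-89, 37, -12) = 37
N (White): max(-19, 0) = 0
P (White): max(49, 91) = 91
Q (White): max(-70, 22, 9, -57) = 22
D (Black): min(37, 0, 91, 22) = 0
R (White): max(82, -3) = 82
S (White): max(-13, 29) = 29
T (White): max(18, 52, -14) = 52
U (White): max(-85, 31) = 31
E (Black): min(82, 29, 52, 31) = 29
A (White): max(-33, 0, 29) = 29
V (White): max(35, 83) = 83
W (White): max(-20, 62) = 62
X (White): max(-17, -69, 76) = 76
F (Black): min(83, 62, 76) = 62
Y (White): max(64, -19, -88) = 64
Z (White): max(97, 21, 40, 6) = 97
AA (White): max(12, 46) = 46
G (Black): min(64, 97, 46) = 46
AB (White): max(-79, -16) = -16
AC (White): max(24, 79, -96) = 79
AD (White): max(15, -94, -63, -43) = 15
H (Black): min(-16, 79, 15) = -16
B (White): max(62, 46, -16) = 62
Black prefers the lower value; A=29, B=62. A is better since 29 < 62.

A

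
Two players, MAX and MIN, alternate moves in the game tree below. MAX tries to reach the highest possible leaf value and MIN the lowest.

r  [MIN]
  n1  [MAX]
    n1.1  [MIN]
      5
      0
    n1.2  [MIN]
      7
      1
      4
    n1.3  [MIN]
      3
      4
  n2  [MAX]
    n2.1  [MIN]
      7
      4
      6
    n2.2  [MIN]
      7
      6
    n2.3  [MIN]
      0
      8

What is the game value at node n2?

n2.1 (MIN): min(7, 4, 6) = 4
n2.2 (MIN): min(7, 6) = 6
n2.3 (MIN): min(0, 8) = 0
n2 (MAX): max(4, 6, 0) = 6

6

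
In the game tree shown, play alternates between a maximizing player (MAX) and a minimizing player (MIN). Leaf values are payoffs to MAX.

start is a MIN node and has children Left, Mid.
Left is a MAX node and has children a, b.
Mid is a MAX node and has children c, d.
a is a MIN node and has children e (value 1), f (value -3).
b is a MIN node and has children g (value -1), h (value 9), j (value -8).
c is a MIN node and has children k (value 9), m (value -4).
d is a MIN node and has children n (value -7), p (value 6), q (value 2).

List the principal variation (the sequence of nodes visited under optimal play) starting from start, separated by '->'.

start -> Mid -> c -> m

a (MIN): min(1, -3) = -3
b (MIN): min(-1, 9, -8) = -8
Left (MAX): max(-3, -8) = -3
c (MIN): min(9, -4) = -4
d (MIN): min(-7, 6, 2) = -7
Mid (MAX): max(-4, -7) = -4
start (MIN): min(-3, -4) = -4
At start, MIN picks Mid (lowest: -4).
At Mid, MAX picks c (highest: -4).
At c, MIN picks m (lowest: -4).
Terminal value -4.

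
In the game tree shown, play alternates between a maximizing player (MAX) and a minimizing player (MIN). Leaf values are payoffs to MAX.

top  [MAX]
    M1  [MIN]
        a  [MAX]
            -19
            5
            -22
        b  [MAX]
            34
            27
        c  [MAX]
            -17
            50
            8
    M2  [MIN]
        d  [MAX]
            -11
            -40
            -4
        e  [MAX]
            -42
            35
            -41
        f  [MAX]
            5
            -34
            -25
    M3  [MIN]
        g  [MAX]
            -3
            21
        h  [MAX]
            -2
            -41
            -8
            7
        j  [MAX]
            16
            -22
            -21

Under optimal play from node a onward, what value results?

a (MAX): max(-19, 5, -22) = 5

5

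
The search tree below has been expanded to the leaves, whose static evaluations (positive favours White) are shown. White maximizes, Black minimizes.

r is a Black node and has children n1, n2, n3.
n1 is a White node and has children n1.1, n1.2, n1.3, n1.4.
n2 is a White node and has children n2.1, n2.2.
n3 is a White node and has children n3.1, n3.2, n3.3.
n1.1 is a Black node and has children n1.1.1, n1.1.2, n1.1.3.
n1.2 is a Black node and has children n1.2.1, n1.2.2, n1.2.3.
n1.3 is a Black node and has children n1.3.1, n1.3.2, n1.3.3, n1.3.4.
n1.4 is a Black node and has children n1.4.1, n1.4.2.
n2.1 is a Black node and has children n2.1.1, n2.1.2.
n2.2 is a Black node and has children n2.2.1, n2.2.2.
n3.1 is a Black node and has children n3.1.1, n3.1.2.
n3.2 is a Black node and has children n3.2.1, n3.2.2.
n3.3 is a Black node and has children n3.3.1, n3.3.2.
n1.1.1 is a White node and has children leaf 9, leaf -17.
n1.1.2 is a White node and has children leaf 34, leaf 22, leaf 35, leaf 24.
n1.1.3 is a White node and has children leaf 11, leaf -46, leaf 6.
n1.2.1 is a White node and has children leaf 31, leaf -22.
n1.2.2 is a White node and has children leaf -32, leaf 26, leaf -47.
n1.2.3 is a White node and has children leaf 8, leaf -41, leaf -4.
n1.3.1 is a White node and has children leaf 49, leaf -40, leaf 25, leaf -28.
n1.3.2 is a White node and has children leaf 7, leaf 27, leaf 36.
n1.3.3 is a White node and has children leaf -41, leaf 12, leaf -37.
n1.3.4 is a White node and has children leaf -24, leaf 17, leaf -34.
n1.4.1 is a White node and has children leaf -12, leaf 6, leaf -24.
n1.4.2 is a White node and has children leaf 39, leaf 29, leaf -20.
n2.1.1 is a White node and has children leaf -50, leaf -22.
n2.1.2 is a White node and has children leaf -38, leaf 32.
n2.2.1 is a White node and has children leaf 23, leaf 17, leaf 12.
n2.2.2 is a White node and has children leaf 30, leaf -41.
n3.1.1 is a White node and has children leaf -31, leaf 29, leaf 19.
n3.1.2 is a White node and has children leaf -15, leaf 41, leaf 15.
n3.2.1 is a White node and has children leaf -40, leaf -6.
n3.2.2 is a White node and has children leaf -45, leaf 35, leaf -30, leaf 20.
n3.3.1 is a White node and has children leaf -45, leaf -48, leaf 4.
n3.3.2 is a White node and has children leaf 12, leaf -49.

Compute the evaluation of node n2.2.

n2.2.1 (White): max(23, 17, 12) = 23
n2.2.2 (White): max(30, -41) = 30
n2.2 (Black): min(23, 30) = 23

23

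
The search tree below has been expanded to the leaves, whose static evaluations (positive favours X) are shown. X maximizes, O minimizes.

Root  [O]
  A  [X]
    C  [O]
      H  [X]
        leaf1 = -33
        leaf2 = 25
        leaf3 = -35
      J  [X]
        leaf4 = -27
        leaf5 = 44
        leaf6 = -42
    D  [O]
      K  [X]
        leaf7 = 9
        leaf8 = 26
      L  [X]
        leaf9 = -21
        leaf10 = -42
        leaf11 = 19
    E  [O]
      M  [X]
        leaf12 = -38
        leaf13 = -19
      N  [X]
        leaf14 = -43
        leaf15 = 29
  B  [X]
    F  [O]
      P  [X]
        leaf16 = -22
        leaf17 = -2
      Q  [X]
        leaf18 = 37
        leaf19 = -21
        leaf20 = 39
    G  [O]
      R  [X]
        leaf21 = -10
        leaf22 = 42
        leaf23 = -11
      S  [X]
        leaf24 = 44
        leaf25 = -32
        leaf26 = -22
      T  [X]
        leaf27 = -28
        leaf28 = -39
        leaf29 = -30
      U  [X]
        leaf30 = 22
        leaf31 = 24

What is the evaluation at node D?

K (X): max(9, 26) = 26
L (X): max(-21, -42, 19) = 19
D (O): min(26, 19) = 19

19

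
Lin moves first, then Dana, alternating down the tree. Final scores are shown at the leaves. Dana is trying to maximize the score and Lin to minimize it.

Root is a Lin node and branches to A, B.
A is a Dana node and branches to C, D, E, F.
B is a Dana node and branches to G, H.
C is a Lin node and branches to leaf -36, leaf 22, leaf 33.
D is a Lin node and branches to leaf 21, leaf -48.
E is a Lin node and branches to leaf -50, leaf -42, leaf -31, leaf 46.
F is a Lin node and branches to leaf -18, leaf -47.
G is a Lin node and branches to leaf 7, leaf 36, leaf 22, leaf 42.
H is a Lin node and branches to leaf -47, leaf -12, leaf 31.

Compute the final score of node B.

7

G (Lin): min(7, 36, 22, 42) = 7
H (Lin): min(-47, -12, 31) = -47
B (Dana): max(7, -47) = 7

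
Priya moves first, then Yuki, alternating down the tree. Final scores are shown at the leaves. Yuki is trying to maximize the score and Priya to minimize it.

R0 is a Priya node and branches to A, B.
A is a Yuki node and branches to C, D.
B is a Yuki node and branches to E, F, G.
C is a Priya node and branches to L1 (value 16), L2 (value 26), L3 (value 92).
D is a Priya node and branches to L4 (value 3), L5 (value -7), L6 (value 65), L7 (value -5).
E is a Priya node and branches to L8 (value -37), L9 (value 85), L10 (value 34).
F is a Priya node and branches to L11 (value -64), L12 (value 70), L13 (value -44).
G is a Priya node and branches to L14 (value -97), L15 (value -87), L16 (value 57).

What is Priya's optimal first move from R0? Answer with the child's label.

B

C (Priya): min(16, 26, 92) = 16
D (Priya): min(3, -7, 65, -5) = -7
A (Yuki): max(16, -7) = 16
E (Priya): min(-37, 85, 34) = -37
F (Priya): min(-64, 70, -44) = -64
G (Priya): min(-97, -87, 57) = -97
B (Yuki): max(-37, -64, -97) = -37
R0 (Priya): min(16, -37) = -37
Priya at R0 wants the lowest of {A=16, B=-37}, so chooses B.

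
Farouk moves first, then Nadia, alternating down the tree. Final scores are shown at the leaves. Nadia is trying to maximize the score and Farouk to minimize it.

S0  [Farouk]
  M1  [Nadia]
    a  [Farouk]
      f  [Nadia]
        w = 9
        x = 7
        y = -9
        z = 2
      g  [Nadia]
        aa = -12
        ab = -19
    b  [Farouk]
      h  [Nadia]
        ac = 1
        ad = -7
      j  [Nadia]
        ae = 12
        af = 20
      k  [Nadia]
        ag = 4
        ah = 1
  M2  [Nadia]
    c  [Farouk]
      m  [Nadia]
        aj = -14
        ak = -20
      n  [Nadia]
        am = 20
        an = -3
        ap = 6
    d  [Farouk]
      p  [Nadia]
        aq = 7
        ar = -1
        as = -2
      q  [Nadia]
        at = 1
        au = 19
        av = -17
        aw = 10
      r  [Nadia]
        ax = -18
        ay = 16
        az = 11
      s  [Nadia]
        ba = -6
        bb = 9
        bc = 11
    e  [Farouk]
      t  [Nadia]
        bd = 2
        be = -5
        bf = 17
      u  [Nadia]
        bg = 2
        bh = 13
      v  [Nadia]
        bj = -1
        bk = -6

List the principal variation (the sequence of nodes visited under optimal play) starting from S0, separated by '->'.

S0 -> M1 -> b -> h -> ac

f (Nadia): max(9, 7, -9, 2) = 9
g (Nadia): max(-12, -19) = -12
a (Farouk): min(9, -12) = -12
h (Nadia): max(1, -7) = 1
j (Nadia): max(12, 20) = 20
k (Nadia): max(4, 1) = 4
b (Farouk): min(1, 20, 4) = 1
M1 (Nadia): max(-12, 1) = 1
m (Nadia): max(-14, -20) = -14
n (Nadia): max(20, -3, 6) = 20
c (Farouk): min(-14, 20) = -14
p (Nadia): max(7, -1, -2) = 7
q (Nadia): max(1, 19, -17, 10) = 19
r (Nadia): max(-18, 16, 11) = 16
s (Nadia): max(-6, 9, 11) = 11
d (Farouk): min(7, 19, 16, 11) = 7
t (Nadia): max(2, -5, 17) = 17
u (Nadia): max(2, 13) = 13
v (Nadia): max(-1, -6) = -1
e (Farouk): min(17, 13, -1) = -1
M2 (Nadia): max(-14, 7, -1) = 7
S0 (Farouk): min(1, 7) = 1
At S0, Farouk picks M1 (lowest: 1).
At M1, Nadia picks b (highest: 1).
At b, Farouk picks h (lowest: 1).
At h, Nadia picks ac (highest: 1).
Terminal value 1.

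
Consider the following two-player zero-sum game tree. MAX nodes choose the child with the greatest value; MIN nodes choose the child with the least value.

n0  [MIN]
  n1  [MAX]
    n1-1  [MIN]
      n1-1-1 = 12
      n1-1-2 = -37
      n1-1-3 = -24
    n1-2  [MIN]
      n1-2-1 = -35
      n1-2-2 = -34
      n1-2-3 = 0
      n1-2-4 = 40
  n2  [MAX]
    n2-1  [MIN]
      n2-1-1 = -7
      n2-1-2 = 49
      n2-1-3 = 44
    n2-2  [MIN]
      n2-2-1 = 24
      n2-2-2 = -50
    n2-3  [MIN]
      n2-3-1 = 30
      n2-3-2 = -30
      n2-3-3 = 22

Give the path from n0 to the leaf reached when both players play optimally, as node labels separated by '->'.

n0 -> n1 -> n1-2 -> n1-2-1

n1-1 (MIN): min(12, -37, -24) = -37
n1-2 (MIN): min(-35, -34, 0, 40) = -35
n1 (MAX): max(-37, -35) = -35
n2-1 (MIN): min(-7, 49, 44) = -7
n2-2 (MIN): min(24, -50) = -50
n2-3 (MIN): min(30, -30, 22) = -30
n2 (MAX): max(-7, -50, -30) = -7
n0 (MIN): min(-35, -7) = -35
At n0, MIN picks n1 (lowest: -35).
At n1, MAX picks n1-2 (highest: -35).
At n1-2, MIN picks n1-2-1 (lowest: -35).
Terminal value -35.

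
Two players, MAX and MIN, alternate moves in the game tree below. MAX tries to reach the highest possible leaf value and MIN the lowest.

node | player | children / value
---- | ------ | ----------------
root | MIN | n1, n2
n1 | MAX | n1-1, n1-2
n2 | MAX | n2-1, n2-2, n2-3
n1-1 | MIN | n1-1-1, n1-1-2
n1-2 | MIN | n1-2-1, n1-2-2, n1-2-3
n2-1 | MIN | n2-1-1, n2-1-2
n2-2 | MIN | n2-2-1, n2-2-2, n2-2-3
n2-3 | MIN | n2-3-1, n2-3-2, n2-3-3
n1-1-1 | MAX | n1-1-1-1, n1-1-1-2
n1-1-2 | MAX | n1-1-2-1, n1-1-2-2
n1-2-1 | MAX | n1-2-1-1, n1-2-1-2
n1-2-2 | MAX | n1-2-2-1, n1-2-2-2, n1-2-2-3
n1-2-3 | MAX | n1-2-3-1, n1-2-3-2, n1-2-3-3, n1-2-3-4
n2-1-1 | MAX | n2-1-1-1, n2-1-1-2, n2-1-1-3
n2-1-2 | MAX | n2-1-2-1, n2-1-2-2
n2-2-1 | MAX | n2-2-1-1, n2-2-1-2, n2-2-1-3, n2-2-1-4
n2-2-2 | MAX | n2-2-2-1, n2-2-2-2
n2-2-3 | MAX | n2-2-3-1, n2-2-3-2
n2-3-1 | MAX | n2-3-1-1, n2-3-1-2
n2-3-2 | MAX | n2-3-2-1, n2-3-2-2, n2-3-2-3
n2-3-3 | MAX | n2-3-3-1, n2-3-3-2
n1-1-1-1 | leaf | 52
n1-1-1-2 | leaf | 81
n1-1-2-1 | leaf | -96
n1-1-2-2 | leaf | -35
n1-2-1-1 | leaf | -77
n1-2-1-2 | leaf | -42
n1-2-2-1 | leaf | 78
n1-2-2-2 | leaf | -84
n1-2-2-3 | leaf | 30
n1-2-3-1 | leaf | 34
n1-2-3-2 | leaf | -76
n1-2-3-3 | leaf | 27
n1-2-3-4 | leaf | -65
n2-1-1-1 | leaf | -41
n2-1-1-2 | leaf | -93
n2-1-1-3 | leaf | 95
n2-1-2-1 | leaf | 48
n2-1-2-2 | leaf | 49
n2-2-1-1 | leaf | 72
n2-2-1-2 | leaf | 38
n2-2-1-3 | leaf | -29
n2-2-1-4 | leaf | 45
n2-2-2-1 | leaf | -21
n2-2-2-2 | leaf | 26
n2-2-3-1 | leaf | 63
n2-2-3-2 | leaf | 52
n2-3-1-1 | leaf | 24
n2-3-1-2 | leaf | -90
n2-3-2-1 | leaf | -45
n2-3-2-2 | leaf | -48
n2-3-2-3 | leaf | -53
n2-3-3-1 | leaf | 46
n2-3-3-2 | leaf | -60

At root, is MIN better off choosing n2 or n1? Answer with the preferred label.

n1

n2-1-1 (MAX): max(-41, -93, 95) = 95
n2-1-2 (MAX): max(48, 49) = 49
n2-1 (MIN): min(95, 49) = 49
n2-2-1 (MAX): max(72, 38, -29, 45) = 72
n2-2-2 (MAX): max(-21, 26) = 26
n2-2-3 (MAX): max(63, 52) = 63
n2-2 (MIN): min(72, 26, 63) = 26
n2-3-1 (MAX): max(24, -90) = 24
n2-3-2 (MAX): max(-45, -48, -53) = -45
n2-3-3 (MAX): max(46, -60) = 46
n2-3 (MIN): min(24, -45, 46) = -45
n2 (MAX): max(49, 26, -45) = 49
n1-1-1 (MAX): max(52, 81) = 81
n1-1-2 (MAX): max(-96, -35) = -35
n1-1 (MIN): min(81, -35) = -35
n1-2-1 (MAX): max(-77, -42) = -42
n1-2-2 (MAX): max(78, -84, 30) = 78
n1-2-3 (MAX): max(34, -76, 27, -65) = 34
n1-2 (MIN): min(-42, 78, 34) = -42
n1 (MAX): max(-35, -42) = -35
MIN prefers the lower value; n2=49, n1=-35. n1 is better since -35 < 49.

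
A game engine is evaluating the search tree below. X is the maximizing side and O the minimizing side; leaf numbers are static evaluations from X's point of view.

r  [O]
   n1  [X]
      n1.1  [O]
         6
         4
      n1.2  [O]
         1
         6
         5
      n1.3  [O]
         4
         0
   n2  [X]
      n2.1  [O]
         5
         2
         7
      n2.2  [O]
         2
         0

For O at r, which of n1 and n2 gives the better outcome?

n2

n1.1 (O): min(6, 4) = 4
n1.2 (O): min(1, 6, 5) = 1
n1.3 (O): min(4, 0) = 0
n1 (X): max(4, 1, 0) = 4
n2.1 (O): min(5, 2, 7) = 2
n2.2 (O): min(2, 0) = 0
n2 (X): max(2, 0) = 2
O prefers the lower value; n1=4, n2=2. n2 is better since 2 < 4.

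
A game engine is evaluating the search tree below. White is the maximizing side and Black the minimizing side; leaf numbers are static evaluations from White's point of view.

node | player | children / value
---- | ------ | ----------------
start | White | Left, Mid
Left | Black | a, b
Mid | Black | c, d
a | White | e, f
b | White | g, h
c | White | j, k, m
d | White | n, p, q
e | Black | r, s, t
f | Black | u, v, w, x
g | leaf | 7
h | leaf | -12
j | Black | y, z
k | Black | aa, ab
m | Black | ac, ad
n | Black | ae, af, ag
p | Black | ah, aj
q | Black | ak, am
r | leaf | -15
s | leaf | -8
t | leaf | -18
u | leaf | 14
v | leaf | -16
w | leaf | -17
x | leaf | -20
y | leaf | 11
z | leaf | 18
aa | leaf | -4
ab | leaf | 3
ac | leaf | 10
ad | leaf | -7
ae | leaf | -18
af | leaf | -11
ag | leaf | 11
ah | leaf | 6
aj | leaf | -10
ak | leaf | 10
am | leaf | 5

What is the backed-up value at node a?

-18

e (Black): min(-15, -8, -18) = -18
f (Black): min(14, -16, -17, -20) = -20
a (White): max(-18, -20) = -18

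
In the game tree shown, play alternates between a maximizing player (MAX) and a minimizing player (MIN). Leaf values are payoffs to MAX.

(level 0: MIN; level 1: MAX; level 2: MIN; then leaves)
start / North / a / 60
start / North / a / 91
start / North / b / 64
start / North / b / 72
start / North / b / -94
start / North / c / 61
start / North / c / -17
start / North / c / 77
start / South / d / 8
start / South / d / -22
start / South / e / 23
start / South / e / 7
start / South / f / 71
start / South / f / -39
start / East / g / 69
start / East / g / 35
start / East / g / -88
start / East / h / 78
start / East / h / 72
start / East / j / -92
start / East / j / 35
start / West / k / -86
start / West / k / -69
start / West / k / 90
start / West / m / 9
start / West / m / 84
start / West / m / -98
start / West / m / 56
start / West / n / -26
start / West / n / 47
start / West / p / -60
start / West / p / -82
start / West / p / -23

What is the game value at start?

-26

a (MIN): min(60, 91) = 60
b (MIN): min(64, 72, -94) = -94
c (MIN): min(61, -17, 77) = -17
North (MAX): max(60, -94, -17) = 60
d (MIN): min(8, -22) = -22
e (MIN): min(23, 7) = 7
f (MIN): min(71, -39) = -39
South (MAX): max(-22, 7, -39) = 7
g (MIN): min(69, 35, -88) = -88
h (MIN): min(78, 72) = 72
j (MIN): min(-92, 35) = -92
East (MAX): max(-88, 72, -92) = 72
k (MIN): min(-86, -69, 90) = -86
m (MIN): min(9, 84, -98, 56) = -98
n (MIN): min(-26, 47) = -26
p (MIN): min(-60, -82, -23) = -82
West (MAX): max(-86, -98, -26, -82) = -26
start (MIN): min(60, 7, 72, -26) = -26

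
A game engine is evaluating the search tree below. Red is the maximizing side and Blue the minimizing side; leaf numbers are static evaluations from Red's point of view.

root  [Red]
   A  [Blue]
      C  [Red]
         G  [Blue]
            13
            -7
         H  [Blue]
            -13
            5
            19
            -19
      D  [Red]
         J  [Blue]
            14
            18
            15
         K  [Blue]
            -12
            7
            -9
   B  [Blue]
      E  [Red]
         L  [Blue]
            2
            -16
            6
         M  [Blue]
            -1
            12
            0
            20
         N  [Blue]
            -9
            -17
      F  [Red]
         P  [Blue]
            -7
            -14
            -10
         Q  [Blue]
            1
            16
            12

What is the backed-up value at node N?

N (Blue): min(-9, -17) = -17

-17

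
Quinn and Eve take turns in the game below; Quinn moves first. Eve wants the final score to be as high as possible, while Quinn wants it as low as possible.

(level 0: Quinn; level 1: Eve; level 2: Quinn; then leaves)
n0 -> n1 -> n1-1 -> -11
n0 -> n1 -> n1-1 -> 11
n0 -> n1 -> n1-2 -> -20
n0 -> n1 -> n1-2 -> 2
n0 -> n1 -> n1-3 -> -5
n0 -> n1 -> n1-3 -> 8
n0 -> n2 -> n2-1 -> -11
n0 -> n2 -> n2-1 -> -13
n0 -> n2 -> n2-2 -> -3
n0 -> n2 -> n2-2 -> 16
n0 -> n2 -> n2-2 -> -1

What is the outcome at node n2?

-3

n2-1 (Quinn): min(-11, -13) = -13
n2-2 (Quinn): min(-3, 16, -1) = -3
n2 (Eve): max(-13, -3) = -3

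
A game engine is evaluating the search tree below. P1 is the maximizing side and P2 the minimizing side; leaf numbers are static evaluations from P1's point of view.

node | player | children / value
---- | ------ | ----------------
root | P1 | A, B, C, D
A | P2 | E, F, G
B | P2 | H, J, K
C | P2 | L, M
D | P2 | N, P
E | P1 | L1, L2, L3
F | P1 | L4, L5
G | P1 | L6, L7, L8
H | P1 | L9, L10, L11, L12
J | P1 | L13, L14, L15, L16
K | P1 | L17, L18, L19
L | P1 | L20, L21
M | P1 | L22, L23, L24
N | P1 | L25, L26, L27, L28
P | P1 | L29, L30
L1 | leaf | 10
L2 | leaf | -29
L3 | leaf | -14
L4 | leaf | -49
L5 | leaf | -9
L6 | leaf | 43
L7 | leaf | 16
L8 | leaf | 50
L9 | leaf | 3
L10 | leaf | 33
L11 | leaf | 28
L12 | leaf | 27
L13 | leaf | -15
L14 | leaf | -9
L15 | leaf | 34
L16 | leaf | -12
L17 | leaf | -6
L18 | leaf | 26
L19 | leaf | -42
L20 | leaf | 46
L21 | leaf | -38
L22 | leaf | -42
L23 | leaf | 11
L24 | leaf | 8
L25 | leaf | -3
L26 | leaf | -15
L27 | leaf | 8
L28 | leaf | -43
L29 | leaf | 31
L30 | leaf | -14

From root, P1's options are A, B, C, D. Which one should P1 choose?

E (P1): max(10, -29, -14) = 10
F (P1): max(-49, -9) = -9
G (P1): max(43, 16, 50) = 50
A (P2): min(10, -9, 50) = -9
H (P1): max(3, 33, 28, 27) = 33
J (P1): max(-15, -9, 34, -12) = 34
K (P1): max(-6, 26, -42) = 26
B (P2): min(33, 34, 26) = 26
L (P1): max(46, -38) = 46
M (P1): max(-42, 11, 8) = 11
C (P2): min(46, 11) = 11
N (P1): max(-3, -15, 8, -43) = 8
P (P1): max(31, -14) = 31
D (P2): min(8, 31) = 8
root (P1): max(-9, 26, 11, 8) = 26
P1 at root wants the highest of {A=-9, B=26, C=11, D=8}, so chooses B.

B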